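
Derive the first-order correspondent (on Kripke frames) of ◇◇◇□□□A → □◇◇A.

This is a Sahlqvist (Geach-type) schema ◇^3□^3A → □^1◇^2A.
First-order correspondent: ∀x ∀y ∀z ((xR³y ∧ xRz) → ∃w (yR³w ∧ zR²w)).

∀x ∀y ∀z ((xR³y ∧ xRz) → ∃w (yR³w ∧ zR²w))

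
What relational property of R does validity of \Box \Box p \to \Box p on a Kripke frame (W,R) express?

Suppose □□p→□p is valid. Take Rxy and set V(p)={w : xR²w}. Then □□p at x, so □p at x, so p at y, i.e. ∃z(Rxz∧Rzy).
Conversely, on a frame with density the schema holds at every world under every valuation.
So the correspondent is density.

Density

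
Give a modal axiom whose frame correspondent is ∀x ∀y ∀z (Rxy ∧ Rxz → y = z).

This is partial functionality; the standard corresponding axiom is CD: ◇p → □p.
Suppose ◇p→□p is valid. Take Rxy, Rxz and set V(p)={y}. Then ◇p at x, so □p at x, so p at z, i.e. z=y.

◇p → □p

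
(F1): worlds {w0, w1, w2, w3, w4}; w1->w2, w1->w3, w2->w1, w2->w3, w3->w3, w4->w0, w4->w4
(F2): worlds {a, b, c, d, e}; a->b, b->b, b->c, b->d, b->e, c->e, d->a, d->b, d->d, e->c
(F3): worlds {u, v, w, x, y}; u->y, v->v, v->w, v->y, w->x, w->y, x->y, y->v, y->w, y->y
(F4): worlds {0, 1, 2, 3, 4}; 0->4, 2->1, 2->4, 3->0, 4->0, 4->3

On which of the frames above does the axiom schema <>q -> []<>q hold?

Frame correspondent (Sahlqvist): forall x forall y forall z (Rxy & Rxz -> Ryz) — i.e. the Euclidean property.
(F1): fails — Rw1w2 and Rw1w2 but not Rw2w2.
(F2): fails — Rbc and Rbc but not Rcc.
(F3): fails — Rvw and Rvv but not Rwv.
(F4): fails — R04 and R04 but not R44.
Valid on no frame.

none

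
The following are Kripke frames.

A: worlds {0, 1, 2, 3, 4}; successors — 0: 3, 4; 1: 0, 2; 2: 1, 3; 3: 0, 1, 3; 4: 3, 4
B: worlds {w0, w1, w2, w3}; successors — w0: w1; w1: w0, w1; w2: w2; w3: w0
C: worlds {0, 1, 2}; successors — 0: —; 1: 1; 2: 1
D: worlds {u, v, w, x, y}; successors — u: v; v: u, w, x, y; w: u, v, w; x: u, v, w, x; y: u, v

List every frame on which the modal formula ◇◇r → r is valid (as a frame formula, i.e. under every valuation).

The schema corresponds to a generalized confluence (Geach) condition: ∀x ∀y (xR²y → ∃w (y = w ∧ x = w)).
A: fails — 0R²1 but 1 ≠ 0.
B: fails — w0R²w1 but w1 ≠ w0.
C: fails — 2R²1 but 1 ≠ 2.
D: fails — uR²w but w ≠ u.

none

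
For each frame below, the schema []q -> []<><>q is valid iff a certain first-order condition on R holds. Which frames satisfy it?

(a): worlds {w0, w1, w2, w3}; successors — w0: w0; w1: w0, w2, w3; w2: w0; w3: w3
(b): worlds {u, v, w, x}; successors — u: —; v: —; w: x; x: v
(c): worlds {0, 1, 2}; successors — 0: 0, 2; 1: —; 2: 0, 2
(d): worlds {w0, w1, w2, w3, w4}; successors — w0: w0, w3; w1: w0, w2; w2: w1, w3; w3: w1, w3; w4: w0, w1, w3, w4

Frame correspondent (Sahlqvist): forall x forall z (xRz -> exists w (xRw & z R^2 w)) — i.e. a generalized confluence (Geach) condition.
(a): condition met.
(b): fails — wRx but no t with wRt and xR²t.
(c): condition met.
(d): condition met.
Valid on: (a), (c), (d).

(a), (c), (d)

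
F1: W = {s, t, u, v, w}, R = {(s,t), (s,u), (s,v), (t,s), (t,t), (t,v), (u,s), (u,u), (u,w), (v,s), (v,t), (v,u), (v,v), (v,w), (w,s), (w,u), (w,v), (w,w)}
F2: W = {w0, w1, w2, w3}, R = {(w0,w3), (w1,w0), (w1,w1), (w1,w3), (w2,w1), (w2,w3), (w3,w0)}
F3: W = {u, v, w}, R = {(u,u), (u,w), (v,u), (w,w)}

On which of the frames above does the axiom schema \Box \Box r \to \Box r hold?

Frame correspondent (Sahlqvist): \forall x \forall y (Rxy \to \exists z (Rxz \wedge Rzy)) — i.e. density.
F1: ✓.
F2: fails — Rw3w0 but no z with Rw3z and Rzw0.
F3: ✓.

F1, F3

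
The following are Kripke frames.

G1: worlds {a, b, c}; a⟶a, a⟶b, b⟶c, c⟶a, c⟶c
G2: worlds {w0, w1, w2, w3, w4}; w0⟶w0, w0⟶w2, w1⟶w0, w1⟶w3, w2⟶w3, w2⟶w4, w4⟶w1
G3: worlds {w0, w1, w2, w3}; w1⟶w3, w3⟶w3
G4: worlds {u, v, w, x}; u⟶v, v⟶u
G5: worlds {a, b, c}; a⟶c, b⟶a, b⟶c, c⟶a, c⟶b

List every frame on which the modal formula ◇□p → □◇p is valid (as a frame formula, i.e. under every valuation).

The schema corresponds to convergence: ∀x ∀y ∀z (Rxy ∧ Rxz → ∃w (Ryw ∧ Rzw)).
G1: fails — Rab and Raa but b and a have no common successor.
G2: fails — Rw0w2 and Rw0w0 but w2 and w0 have no common successor.
G3: satisfies the condition.
G4: satisfies the condition.
G5: fails — Rbc and Rba but c and a have no common successor.
Valid on: G3, G4.

G3, G4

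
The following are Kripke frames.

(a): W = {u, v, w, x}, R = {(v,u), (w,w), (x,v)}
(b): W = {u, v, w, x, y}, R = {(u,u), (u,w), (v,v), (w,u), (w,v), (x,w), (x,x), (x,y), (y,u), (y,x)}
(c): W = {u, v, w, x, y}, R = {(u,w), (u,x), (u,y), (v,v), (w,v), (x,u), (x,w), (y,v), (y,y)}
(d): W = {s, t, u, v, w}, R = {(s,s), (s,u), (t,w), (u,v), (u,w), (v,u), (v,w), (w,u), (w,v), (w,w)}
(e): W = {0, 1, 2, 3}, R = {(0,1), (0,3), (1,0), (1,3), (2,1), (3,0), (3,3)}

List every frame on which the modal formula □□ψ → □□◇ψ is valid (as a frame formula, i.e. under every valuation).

This is the axiom for a generalized confluence (Geach) condition; its first-order frame correspondent is ∀x ∀z (xR²z → ∃w (xR²w ∧ zRw)).
(a): fails — xR²u but no t with xR²t and uRt.
(b): satisfies the condition.
(c): satisfies the condition.
(d): satisfies the condition.
(e): satisfies the condition.

(b), (c), (d), (e)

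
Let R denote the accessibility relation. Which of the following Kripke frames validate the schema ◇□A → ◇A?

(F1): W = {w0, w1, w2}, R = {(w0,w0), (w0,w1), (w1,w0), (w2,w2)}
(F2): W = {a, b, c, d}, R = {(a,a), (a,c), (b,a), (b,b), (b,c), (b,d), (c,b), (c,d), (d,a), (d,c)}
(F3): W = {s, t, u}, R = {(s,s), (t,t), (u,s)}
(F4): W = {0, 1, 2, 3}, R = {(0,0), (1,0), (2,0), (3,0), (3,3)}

The schema corresponds to a generalized confluence (Geach) condition: ∀x ∀y (xRy → ∃w (yRw ∧ xRw)).
(F1): holds.
(F2): fails — aRc but no w with cRw and aRw.
(F3): holds.
(F4): holds.

(F1), (F3), (F4)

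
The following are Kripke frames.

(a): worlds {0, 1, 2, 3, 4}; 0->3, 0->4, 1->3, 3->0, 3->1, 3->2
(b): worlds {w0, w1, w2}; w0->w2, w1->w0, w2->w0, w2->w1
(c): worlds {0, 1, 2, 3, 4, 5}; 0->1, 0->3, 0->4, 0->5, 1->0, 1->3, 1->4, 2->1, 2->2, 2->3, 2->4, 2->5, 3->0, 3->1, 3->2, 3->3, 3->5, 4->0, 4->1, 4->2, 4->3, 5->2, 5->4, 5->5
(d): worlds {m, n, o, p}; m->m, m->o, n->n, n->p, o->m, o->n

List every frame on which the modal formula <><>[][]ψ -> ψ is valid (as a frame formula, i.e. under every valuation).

(c)

The schema corresponds to a generalized confluence (Geach) condition: forall x forall y (x R^2 y -> exists w (y R^2 w & x = w)).
(a): fails — 0R²2 but no w with 2R²w and 0=w.
(b): fails — w0R²w1 but no w with w1R²w and w0=w.
(c): holds.
(d): fails — mR²n but no w with nR²w and m=w.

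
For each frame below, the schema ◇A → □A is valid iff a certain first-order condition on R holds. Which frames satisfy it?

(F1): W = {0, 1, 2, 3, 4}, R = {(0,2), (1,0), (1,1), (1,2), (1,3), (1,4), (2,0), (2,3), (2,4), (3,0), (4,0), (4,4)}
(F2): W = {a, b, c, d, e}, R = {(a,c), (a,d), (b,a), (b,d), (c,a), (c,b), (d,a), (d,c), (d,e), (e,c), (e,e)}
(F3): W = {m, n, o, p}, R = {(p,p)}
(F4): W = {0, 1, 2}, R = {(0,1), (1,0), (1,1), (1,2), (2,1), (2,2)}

Frame correspondent (Sahlqvist): ∀x ∀y ∀z (Rxy ∧ Rxz → y = z) — i.e. partial functionality.
(F1): fails — 1 sees both 0 and 1.
(F2): fails — a sees both c and d.
(F3): ✓.
(F4): fails — 1 sees both 0 and 1.

(F3)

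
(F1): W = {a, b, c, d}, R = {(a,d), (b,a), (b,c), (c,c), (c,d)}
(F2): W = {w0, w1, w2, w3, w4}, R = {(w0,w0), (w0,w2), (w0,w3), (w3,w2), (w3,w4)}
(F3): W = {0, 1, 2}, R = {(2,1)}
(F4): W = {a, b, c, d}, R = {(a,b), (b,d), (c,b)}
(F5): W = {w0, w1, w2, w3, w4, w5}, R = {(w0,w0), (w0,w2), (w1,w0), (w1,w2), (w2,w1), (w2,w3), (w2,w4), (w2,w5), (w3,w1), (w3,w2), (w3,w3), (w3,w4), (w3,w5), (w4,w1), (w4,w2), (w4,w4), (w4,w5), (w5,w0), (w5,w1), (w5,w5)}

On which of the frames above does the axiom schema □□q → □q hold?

Frame correspondent (Sahlqvist): ∀x ∀y (Rxy → ∃z (Rxz ∧ Rzy)) — i.e. density.
(F1): fails — Rba but no z with Rbz and Rza.
(F2): fails — Rw3w2 but no z with Rw3z and Rzw2.
(F3): fails — R21 but no z with R2z and Rz1.
(F4): fails — Rab but no z with Raz and Rzb.
(F5): ✓.
Valid on: (F5).

(F5)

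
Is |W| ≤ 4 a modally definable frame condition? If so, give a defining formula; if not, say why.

No — not modally definable

If a class were modally definable it would be closed under disjoint unions (Goldblatt–Thomason).
Any modal formula valid on each of 5 disjoint one-world frames is valid on their disjoint union (validity is preserved under disjoint unions). Each one-world frame has |W|=1≤4, but the union has |W|=5.
Hence having at most 4 worlds is not modally definable.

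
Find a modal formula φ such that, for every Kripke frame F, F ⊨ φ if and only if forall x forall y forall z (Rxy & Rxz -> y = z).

◇s → □s

A defining formula is ◇s → □s (the CD axiom).
Suppose ◇s→□s is valid. Take Rxy, Rxz and set V(s)={y}. Then ◇s at x, so □s at x, so s at z, i.e. z=y.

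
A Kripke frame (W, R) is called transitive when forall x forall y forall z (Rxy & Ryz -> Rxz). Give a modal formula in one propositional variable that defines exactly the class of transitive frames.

□p → □□p

The condition is transitivity. The 4 schema □p → □□p defines it.
Suppose □p→□□p is valid. Take Rxy, Ryz and set V(p)={w : Rxw}. Then □p at x, so □□p at x, so □p at y, so p at z, i.e. Rxz.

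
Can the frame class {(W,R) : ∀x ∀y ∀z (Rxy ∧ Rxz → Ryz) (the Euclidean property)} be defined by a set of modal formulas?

Yes — defined by ◇r → □◇r

The condition is the Euclidean property. A defining modal formula is ◇r → □◇r.
Suppose ◇r→□◇r is valid. Take Rxy, Rxz and set V(r)={y}. Then ◇r at x, so □◇r at x, so ◇r at z, so some w with Rzw has r; w=y, i.e. Rzy. By symmetry of the argument, Ryz.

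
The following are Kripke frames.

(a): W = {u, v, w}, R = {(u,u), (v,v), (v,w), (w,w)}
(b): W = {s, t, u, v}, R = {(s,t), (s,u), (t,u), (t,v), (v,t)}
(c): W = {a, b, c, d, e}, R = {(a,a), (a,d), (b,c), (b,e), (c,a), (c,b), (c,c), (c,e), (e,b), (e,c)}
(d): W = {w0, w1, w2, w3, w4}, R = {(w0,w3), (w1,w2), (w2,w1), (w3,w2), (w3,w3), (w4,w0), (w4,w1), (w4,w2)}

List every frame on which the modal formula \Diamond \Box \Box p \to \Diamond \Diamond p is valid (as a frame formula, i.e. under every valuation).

(a)

The schema corresponds to a generalized confluence (Geach) condition: \forall x \forall y (xRy \to \exists w (y R^2 w \wedge x R^2 w)).
(a): ✓.
(b): fails — sRt but no w with tR²w and sR²w.
(c): fails — aRd but no w with dR²w and aR²w.
(d): fails — w1Rw2 but no w with w2R²w and w1R²w.
Valid on: (a).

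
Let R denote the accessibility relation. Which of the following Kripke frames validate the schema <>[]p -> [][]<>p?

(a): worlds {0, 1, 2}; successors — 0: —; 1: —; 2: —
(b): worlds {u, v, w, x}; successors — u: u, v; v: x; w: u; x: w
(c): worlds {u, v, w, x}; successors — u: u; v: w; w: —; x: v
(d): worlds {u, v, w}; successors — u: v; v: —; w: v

This is the axiom for a generalized confluence (Geach) condition; its first-order frame correspondent is forall x forall y forall z ((xRy & x R^2 z) -> exists w (yRw & zRw)).
(a): ✓.
(b): fails — uRu, uR²v but no t with uRt and vRt.
(c): fails — xRv, xR²w but no t with vRt and wRt.
(d): ✓.
Valid on: (a), (d).

(a), (d)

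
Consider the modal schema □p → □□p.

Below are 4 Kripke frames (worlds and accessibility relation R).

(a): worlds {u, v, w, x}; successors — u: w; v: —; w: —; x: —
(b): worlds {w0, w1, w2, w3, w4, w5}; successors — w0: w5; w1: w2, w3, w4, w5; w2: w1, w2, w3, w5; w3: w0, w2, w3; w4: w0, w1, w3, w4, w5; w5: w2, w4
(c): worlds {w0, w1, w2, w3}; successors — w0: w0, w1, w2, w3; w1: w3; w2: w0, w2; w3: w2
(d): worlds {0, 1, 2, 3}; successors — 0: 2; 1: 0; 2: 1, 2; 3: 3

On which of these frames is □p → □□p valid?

(a)

This is the axiom for transitivity; its first-order frame correspondent is ∀x ∀y ∀z (Rxy ∧ Ryz → Rxz).
(a): satisfies the condition.
(b): fails — Rw1w3 and Rw3w0 but not Rw1w0.
(c): fails — Rw3w2 and Rw2w0 but not Rw3w0.
(d): fails — R10 and R02 but not R12.
Valid on: (a).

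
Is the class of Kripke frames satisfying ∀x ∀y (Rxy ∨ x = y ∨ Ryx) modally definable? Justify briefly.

No — not modally definable

Modal frame validity is preserved under disjoint unions.
Take 4 disjoint single-world reflexive frames: each is trivially connected, but their disjoint union has 4 worlds with no edge between distinct components, so it is not connected.
Hence connectedness of R is not modally definable.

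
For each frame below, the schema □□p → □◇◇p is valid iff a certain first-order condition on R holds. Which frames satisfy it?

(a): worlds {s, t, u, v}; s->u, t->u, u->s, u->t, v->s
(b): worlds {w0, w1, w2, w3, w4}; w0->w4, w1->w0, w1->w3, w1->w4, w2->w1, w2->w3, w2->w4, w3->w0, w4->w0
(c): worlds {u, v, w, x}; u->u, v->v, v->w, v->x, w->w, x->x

This is the axiom for a generalized confluence (Geach) condition; its first-order frame correspondent is ∀x ∀z (xRz → ∃w (xR²w ∧ zR²w)).
(a): fails — sRu but no w with sR²w and uR²w.
(b): fails — w0Rw4 but no w with w0R²w and w4R²w.
(c): holds.
Valid on: (c).

(c)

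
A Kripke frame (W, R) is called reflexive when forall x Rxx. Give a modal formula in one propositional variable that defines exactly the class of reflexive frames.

□p → p

This is reflexivity; the standard corresponding axiom is T: □p → p.
Suppose □p→p is valid. At any x set V(p)={w : Rxw}. Then □p holds at x, so p holds at x, i.e. Rxx.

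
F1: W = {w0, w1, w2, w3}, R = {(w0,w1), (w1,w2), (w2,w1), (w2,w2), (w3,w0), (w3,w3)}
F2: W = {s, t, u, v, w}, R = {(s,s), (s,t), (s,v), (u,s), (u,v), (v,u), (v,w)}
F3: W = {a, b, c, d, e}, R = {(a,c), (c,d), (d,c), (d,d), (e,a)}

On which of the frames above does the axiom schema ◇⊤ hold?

F1

The schema corresponds to seriality: ∀x ∃y Rxy.
F1: condition met.
F2: fails — world t has no successor.
F3: fails — world b has no successor.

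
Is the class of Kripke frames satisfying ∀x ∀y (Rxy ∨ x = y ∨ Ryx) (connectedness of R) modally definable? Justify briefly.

Any modally definable frame class is closed under disjoint unions.
Take 2 disjoint single-world reflexive frames: each is trivially connected, but their disjoint union has 2 worlds with no edge between distinct components, so it is not connected.
Hence connectedness of R is not modally definable.

Not definable by any modal formula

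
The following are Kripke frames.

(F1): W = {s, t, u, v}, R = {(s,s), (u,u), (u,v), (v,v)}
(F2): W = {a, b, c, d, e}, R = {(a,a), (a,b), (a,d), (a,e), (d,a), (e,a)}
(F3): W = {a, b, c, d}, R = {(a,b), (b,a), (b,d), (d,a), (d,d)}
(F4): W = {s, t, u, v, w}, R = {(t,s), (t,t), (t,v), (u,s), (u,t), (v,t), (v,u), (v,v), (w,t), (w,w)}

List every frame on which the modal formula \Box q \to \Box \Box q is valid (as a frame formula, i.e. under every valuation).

(F1)

The schema corresponds to transitivity: \forall x \forall y \forall z (Rxy \wedge Ryz \to Rxz).
(F1): ✓.
(F2): fails — Rea and Rab but not Reb.
(F3): fails — Rab and Rba but not Raa.
(F4): fails — Rwt and Rtv but not Rwv.
Valid on: (F1).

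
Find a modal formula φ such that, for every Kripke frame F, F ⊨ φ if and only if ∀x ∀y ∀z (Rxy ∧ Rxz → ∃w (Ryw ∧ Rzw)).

This is convergence; the standard corresponding axiom is .2: ◇□s → □◇s.
Suppose ◇□s→□◇s is valid. Take Rxy, Rxz and set V(s)={w : Ryw}. Then □s at y so ◇□s at x, so □◇s at x, so ◇s at z, giving w with Rzw and Ryw.

◇□s → □◇s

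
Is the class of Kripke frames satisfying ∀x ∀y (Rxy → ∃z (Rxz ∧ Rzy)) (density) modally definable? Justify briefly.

Yes, by □□p → □p

Yes: it is density, defined by the C4 schema □□p → □p.
Suppose □□p→□p is valid. Take Rxy and set V(p)={w : xR²w}. Then □□p at x, so □p at x, so p at y, i.e. ∃z(Rxz∧Rzy).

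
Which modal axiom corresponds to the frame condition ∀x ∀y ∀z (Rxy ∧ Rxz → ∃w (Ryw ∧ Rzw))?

◇□p → □◇p

A defining formula is ◇□p → □◇p (the .2 axiom).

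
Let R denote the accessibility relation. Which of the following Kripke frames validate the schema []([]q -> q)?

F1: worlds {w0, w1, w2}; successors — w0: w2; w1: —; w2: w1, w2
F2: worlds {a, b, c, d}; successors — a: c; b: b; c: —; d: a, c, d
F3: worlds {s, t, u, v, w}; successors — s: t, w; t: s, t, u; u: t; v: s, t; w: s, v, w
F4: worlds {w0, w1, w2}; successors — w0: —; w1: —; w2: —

F4

Frame correspondent (Sahlqvist): forall x forall y (Rxy -> Ryy) — i.e. shift-reflexivity.
F1: fails — Rw2w1 but not Rw1w1.
F2: fails — Rdc but not Rcc.
F3: fails — Rts but not Rss.
F4: holds.
Valid on: F4.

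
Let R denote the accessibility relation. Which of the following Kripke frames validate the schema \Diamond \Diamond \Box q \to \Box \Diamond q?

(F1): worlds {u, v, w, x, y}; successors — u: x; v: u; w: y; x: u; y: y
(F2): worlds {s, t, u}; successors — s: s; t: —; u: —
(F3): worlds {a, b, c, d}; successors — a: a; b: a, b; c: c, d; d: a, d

(F2)

Frame correspondent (Sahlqvist): \forall x \forall y \forall z ((x R^2 y \wedge xRz) \to \exists w (yRw \wedge zRw)) — i.e. a generalized confluence (Geach) condition.
(F1): fails — uR²u, uRx but no t with uRt and xRt.
(F2): ✓.
(F3): fails — cR²a, cRc but no w with aRw and cRw.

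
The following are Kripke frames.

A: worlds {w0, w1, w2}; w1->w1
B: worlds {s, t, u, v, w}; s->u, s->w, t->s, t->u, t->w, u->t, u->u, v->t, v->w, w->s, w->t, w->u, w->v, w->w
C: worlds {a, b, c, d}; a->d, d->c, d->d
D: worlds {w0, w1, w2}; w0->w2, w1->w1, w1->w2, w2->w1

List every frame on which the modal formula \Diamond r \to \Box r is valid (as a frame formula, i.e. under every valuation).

This is the axiom for partial functionality; its first-order frame correspondent is \forall x \forall y \forall z (Rxy \wedge Rxz \to y = z).
A: ✓.
B: fails — s sees both u and w.
C: fails — d sees both c and d.
D: fails — w1 sees both w1 and w2.
Valid on: A.

A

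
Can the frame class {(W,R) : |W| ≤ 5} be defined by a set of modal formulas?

Modal frame validity is preserved under disjoint unions.
Any modal formula valid on each of 6 disjoint one-world frames is valid on their disjoint union (validity is preserved under disjoint unions). Each one-world frame has |W|=1≤5, but the union has |W|=6.
Hence having at most 5 worlds is not modally definable.

Not modally definable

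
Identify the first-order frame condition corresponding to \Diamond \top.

◇⊤ holds at w iff w has a successor, so frame-validity of ◇⊤ is exactly seriality. Equivalently via □φ → ◇φ:
Suppose □φ→◇φ is valid. At any x set V(φ)=W. Then □φ at x, so ◇φ at x, so x has a successor.

Seriality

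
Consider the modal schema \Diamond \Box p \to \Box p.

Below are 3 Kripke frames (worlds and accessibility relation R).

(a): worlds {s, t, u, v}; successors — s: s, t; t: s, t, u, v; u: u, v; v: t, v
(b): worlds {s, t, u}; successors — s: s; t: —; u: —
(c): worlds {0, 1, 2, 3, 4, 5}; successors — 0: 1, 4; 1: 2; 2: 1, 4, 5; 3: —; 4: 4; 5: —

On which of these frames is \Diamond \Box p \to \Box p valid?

The schema corresponds to the Euclidean property: \forall x \forall y \forall z (Rxy \wedge Rxz \to Ryz).
(a): fails — Rtv and Rts but not Rvs.
(b): satisfies the condition.
(c): fails — R01 and R01 but not R11.

(b)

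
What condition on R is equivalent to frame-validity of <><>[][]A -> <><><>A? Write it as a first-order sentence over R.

forall x forall y (x R^2 y -> exists w (y R^2 w & x R^3 w))

This is a Sahlqvist (Geach-type) schema ◇^2□^2A → □^0◇^3A.
Minimal-valuation argument: fix x; take any y with xR^2y and any z with xR^0z. Set V(A) to the set of worlds R-reachable from y in exactly 2 steps. Then □^2A holds at y, so the antecedent holds at x; validity forces ◇^3A at z, giving a w with zR^3w and yR^2w.
First-order correspondent: forall x forall y (x R^2 y -> exists w (y R^2 w & x R^3 w)).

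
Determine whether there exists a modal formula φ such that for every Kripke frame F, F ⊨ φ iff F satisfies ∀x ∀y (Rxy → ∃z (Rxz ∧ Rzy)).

Definable; □□p → □p defines it

This is a Sahlqvist condition; the C4 axiom □□p → □p defines it.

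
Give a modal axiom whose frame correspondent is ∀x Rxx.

This is reflexivity; the standard corresponding axiom is T: □p → p.
Suppose □p→p is valid. At any x set V(p)={w : Rxw}. Then □p holds at x, so p holds at x, i.e. Rxx.

□p → p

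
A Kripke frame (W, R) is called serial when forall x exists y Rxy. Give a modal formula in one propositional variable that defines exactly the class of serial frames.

The condition is seriality. The D schema □s → ◇s defines it.
Suppose □s→◇s is valid. At any x set V(s)=W. Then □s at x, so ◇s at x, so x has a successor.

□s → ◇s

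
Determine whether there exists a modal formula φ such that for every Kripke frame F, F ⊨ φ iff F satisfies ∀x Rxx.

This is a Sahlqvist condition; the T axiom □p → p defines it.
Suppose □p→p is valid. At any x set V(p)={w : Rxw}. Then □p holds at x, so p holds at x, i.e. Rxx.

Yes — defined by □p → p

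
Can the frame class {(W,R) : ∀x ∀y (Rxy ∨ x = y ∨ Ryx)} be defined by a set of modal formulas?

Any modally definable frame class is closed under disjoint unions.
Take 2 disjoint single-world reflexive frames: each is trivially connected, but their disjoint union has 2 worlds with no edge between distinct components, so it is not connected.
So the class is not modally definable.

No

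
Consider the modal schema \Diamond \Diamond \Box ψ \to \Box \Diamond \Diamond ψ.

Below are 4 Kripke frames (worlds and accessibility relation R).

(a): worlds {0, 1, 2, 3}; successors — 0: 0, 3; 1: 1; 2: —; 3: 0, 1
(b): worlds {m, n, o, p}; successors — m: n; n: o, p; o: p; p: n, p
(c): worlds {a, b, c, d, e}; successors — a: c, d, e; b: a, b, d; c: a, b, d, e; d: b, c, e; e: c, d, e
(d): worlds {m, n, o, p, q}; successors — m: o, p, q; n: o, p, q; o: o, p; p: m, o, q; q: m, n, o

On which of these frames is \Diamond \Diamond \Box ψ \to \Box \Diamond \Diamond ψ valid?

This is the axiom for a generalized confluence (Geach) condition; its first-order frame correspondent is \forall x \forall y \forall z ((x R^2 y \wedge xRz) \to \exists w (yRw \wedge z R^2 w)).
(a): fails — 3R²0, 3R1 but no w with 0Rw and 1R²w.
(b): ✓.
(c): ✓.
(d): ✓.

(b), (c), (d)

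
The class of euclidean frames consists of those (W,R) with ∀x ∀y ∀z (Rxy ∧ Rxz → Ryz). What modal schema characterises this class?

A defining formula is ◇q → □◇q (the 5 axiom).

◇q → □◇q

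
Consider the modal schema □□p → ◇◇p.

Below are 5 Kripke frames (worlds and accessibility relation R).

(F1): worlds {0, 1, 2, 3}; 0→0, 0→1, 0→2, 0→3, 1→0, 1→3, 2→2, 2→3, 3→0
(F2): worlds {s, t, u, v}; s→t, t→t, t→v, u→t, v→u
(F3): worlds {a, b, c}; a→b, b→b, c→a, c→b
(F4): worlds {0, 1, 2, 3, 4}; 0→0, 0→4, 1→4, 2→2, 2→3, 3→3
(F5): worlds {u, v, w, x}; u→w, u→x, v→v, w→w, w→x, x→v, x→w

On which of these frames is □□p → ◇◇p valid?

This is the axiom for a generalized confluence (Geach) condition; its first-order frame correspondent is ∀x ∃w (xR²w ∧ xR²w).
(F1): holds.
(F2): holds.
(F3): holds.
(F4): fails — at 1 but no w with 1R²w and 1R²w.
(F5): holds.

(F1), (F2), (F3), (F5)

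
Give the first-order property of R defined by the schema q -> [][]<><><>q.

forall x forall z (x R^2 z -> exists w (x = w & z R^3 w))

This is a Sahlqvist (Geach-type) schema ◇^0□^0q → □^2◇^3q.
Minimal-valuation argument: fix x; take any y with xR^0y and any z with xR^2z. Set V(q) to the set of worlds R-reachable from y in exactly 0 steps. Then □^0q holds at y, so the antecedent holds at x; validity forces ◇^3q at z, giving a w with zR^3w and yR^0w.
First-order correspondent: forall x forall z (x R^2 z -> exists w (x = w & z R^3 w)).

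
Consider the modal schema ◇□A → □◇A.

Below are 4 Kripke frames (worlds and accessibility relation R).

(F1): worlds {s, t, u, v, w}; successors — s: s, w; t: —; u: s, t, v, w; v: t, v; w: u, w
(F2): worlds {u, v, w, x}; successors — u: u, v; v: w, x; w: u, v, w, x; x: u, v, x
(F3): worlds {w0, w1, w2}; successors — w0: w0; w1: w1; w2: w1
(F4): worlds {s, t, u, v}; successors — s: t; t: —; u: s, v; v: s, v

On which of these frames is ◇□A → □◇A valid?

(F3)

Frame correspondent (Sahlqvist): ∀x ∀y ∀z (Rxy ∧ Rxz → ∃w (Ryw ∧ Rzw)) — i.e. convergence.
(F1): fails — Ruv and Ruw but v and w have no common successor.
(F2): fails — Ruv and Ruu but v and u have no common successor.
(F3): ✓.
(F4): fails — Rst and Rst but t and t have no common successor.
Valid on: (F3).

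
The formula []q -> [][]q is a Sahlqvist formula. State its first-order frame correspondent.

transitivity: forall x forall y forall z (Rxy & Ryz -> Rxz)

This schema is the 4 axiom.
Its frame correspondent is transitivity — forall x forall y forall z (Rxy & Ryz -> Rxz).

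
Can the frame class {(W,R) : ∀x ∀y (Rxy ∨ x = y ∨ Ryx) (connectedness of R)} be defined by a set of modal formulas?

Any modally definable frame class is closed under disjoint unions.
Take 3 disjoint single-world reflexive frames: each is trivially connected, but their disjoint union has 3 worlds with no edge between distinct components, so it is not connected.
Hence connectedness of R is not modally definable.

Not definable by any modal formula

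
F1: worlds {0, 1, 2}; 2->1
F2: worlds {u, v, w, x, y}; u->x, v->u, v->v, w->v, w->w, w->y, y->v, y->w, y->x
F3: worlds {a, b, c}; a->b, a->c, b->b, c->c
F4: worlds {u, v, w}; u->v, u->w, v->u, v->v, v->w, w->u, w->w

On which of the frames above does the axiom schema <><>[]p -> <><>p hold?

Frame correspondent (Sahlqvist): forall x forall y (x R^2 y -> exists w (yRw & x R^2 w)) — i.e. a generalized confluence (Geach) condition.
F1: condition met.
F2: fails — vR²x but no t with xRt and vR²t.
F3: condition met.
F4: condition met.

F1, F3, F4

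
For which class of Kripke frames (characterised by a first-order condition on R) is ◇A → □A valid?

This is the CD axiom.
Its frame correspondent is partial functionality — ∀x ∀y ∀z (Rxy ∧ Rxz → y = z).

Partial functionality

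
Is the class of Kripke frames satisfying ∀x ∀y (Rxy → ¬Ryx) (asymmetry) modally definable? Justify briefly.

Not modally definable

Modal frame validity is preserved under surjective bounded morphisms.
The 4-cycle (worlds s,t,u,v with s→t→u→v→s) is asymmetric. Mapping every world to a single reflexive point • is a surjective bounded morphism, and the reflexive point is not asymmetric (R•• but asymmetry requires ¬R••).
So no modal formula (or set of formulas) defines exactly the asymmetric frames.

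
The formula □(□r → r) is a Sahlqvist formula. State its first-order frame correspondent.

shift-reflexivity: ∀x ∀y (Rxy → Ryy)

Suppose □(□r→r) is valid. Take Rxy and set V(r)={w : Ryw}. Then at y, □r holds; since □(□r→r) at x, □r→r at y, so r at y, i.e. Ryy.
Conversely, any frame satisfying ∀x ∀y (Rxy → Ryy) validates the schema.
So the correspondent is shift-reflexivity.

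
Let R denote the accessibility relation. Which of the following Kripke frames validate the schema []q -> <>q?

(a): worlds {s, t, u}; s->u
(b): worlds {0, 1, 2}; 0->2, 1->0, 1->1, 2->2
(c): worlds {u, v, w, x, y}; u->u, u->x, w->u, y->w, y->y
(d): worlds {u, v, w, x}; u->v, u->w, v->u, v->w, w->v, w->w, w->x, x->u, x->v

(b), (d)

This is the axiom for seriality; its first-order frame correspondent is forall x exists y Rxy.
(a): fails — world t has no successor.
(b): holds.
(c): fails — world v has no successor.
(d): holds.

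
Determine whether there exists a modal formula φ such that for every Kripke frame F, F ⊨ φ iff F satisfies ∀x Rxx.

Yes, by □r → r

This is a Sahlqvist condition; the T axiom □r → r defines it.
Suppose □r→r is valid. At any x set V(r)={w : Rxw}. Then □r holds at x, so r holds at x, i.e. Rxx.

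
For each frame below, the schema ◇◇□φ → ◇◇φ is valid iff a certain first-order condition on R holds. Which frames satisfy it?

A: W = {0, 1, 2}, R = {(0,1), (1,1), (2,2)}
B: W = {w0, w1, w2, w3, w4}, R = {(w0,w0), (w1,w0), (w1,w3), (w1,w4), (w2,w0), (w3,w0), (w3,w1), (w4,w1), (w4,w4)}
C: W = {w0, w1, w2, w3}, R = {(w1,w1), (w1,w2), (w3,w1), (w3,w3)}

A, B

Frame correspondent (Sahlqvist): ∀x ∀y (xR²y → ∃w (yRw ∧ xR²w)) — i.e. a generalized confluence (Geach) condition.
A: condition met.
B: condition met.
C: fails — w1R²w2 but no w with w2Rw and w1R²w.
Valid on: A, B.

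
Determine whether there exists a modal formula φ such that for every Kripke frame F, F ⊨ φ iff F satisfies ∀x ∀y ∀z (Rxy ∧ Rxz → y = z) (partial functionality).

This is a Sahlqvist condition; the CD axiom ◇r → □r defines it.

Yes — defined by ◇r → □r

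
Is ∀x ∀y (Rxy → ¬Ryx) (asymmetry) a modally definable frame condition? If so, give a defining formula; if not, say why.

Not definable by any modal formula

Modal frame validity is preserved under surjective bounded morphisms.
The 4-cycle (worlds s,t,u,v with s→t→u→v→s) is asymmetric. Mapping every world to a single reflexive point • is a surjective bounded morphism, and the reflexive point is not asymmetric (R•• but asymmetry requires ¬R••).
So the class is not modally definable.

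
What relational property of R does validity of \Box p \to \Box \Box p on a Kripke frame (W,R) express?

This schema is the 4 axiom.
It corresponds to transitivity: \forall x \forall y \forall z (Rxy \wedge Ryz \to Rxz).

transitivity: \forall x \forall y \forall z (Rxy \wedge Ryz \to Rxz)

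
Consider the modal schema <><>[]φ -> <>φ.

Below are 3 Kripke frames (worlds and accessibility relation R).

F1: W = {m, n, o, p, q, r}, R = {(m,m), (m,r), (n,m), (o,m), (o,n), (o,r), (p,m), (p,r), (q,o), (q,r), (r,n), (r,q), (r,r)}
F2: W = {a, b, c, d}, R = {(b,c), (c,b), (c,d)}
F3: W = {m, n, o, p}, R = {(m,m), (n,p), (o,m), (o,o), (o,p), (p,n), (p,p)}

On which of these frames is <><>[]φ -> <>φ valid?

F3

This is the axiom for a generalized confluence (Geach) condition; its first-order frame correspondent is forall x forall y (x R^2 y -> exists w (yRw & xRw)).
F1: fails — nR²r but no w with rRw and nRw.
F2: fails — bR²d but no w with dRw and bRw.
F3: satisfies the condition.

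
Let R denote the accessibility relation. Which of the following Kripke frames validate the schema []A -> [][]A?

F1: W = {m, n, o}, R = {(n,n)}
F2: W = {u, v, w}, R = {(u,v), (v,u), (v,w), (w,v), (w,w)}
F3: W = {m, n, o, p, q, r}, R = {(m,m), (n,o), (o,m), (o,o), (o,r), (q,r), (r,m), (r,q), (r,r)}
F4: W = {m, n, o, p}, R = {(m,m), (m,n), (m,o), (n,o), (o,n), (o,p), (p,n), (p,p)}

Frame correspondent (Sahlqvist): forall x forall y forall z (Rxy & Ryz -> Rxz) — i.e. transitivity.
F1: condition met.
F2: fails — Ruv and Rvw but not Ruw.
F3: fails — Rno and Rom but not Rnm.
F4: fails — Ron and Rno but not Roo.
Valid on: F1.

F1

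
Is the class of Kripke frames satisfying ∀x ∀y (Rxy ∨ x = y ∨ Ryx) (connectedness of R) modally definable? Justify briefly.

Modal frame validity is preserved under disjoint unions.
Take 2 disjoint single-world reflexive frames: each is trivially connected, but their disjoint union has 2 worlds with no edge between distinct components, so it is not connected.
So no modal formula (or set of formulas) defines exactly the connected frames.

Not modally definable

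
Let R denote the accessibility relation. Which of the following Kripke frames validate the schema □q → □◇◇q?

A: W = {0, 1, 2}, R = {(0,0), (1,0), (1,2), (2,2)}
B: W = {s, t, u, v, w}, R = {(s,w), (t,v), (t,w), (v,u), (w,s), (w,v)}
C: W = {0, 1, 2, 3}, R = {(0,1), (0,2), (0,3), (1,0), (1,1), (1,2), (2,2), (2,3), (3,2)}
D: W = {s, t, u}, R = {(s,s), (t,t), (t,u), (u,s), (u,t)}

The schema corresponds to a generalized confluence (Geach) condition: ∀x ∀z (xRz → ∃w (xRw ∧ zR²w)).
A: satisfies the condition.
B: fails — tRv but no w* with tRw* and vR²w*.
C: satisfies the condition.
D: satisfies the condition.
Valid on: A, C, D.

A, C, D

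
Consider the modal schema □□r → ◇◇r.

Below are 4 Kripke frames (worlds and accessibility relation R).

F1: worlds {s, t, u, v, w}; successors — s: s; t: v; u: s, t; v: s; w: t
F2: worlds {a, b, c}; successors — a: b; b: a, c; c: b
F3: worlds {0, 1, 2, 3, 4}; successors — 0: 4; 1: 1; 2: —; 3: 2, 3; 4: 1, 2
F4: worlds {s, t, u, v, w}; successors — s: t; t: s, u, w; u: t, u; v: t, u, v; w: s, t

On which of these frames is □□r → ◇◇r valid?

This is the axiom for a generalized confluence (Geach) condition; its first-order frame correspondent is ∀x ∃w (xR²w ∧ xR²w).
F1: satisfies the condition.
F2: satisfies the condition.
F3: fails — at 2 but no w with 2R²w and 2R²w.
F4: satisfies the condition.
Valid on: F1, F2, F4.

F1, F2, F4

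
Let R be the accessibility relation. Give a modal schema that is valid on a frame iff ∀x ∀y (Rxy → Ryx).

p → □◇p

The condition is symmetry. The B schema p → □◇p defines it.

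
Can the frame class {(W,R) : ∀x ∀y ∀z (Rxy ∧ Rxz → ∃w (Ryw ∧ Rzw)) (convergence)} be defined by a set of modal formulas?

This is a Sahlqvist condition; the .2 axiom ◇□r → □◇r defines it.
Suppose ◇□r→□◇r is valid. Take Rxy, Rxz and set V(r)={w : Ryw}. Then □r at y so ◇□r at x, so □◇r at x, so ◇r at z, giving w with Rzw and Ryw.

Definable; ◇□r → □◇r defines it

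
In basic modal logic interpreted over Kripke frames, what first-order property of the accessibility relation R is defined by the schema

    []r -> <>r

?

Seriality

Suppose □r→◇r is valid. At any x set V(r)=W. Then □r at x, so ◇r at x, so x has a successor.
Conversely, on a frame with seriality the schema holds at every world under every valuation.
Frame condition: forall x exists y Rxy.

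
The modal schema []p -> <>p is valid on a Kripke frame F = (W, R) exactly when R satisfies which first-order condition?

Seriality

This is the D axiom.
It corresponds to seriality: forall x exists y Rxy.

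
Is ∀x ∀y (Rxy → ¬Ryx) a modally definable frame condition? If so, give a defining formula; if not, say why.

Any modally definable frame class is closed under surjective bounded morphisms.
The 5-cycle (worlds w0,w1,w2,w3,w4 with w0→w1→w2→w3→w4→w0) is asymmetric. Mapping every world to a single reflexive point • is a surjective bounded morphism, and the reflexive point is not asymmetric (R•• but asymmetry requires ¬R••).
Hence asymmetry is not modally definable.

Not definable by any modal formula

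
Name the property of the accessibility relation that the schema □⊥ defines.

Emptiness of R

This schema is the Ver axiom.
It corresponds to emptiness of R: ∀x ∀y ¬Rxy.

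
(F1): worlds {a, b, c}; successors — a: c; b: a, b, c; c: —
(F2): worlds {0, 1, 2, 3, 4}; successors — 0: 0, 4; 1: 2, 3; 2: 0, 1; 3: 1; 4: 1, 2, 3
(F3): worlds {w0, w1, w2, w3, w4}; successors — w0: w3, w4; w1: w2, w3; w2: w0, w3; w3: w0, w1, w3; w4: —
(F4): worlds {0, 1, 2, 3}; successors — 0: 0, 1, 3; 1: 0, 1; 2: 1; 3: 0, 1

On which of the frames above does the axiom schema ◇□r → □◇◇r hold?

(F4)

This is the axiom for a generalized confluence (Geach) condition; its first-order frame correspondent is ∀x ∀y ∀z ((xRy ∧ xRz) → ∃w (yRw ∧ zR²w)).
(F1): fails — aRc, aRc but no w with cRw and cR²w.
(F2): fails — 1R2, 1R3 but no w with 2Rw and 3R²w.
(F3): fails — w0Rw3, w0Rw4 but no w with w3Rw and w4R²w.
(F4): satisfies the condition.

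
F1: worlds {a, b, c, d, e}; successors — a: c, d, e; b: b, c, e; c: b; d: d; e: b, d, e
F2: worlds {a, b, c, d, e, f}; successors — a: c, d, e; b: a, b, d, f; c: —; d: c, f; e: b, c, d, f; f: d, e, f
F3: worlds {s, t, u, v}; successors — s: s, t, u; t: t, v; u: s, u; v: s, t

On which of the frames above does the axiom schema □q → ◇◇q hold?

F1, F3

This is the axiom for a generalized confluence (Geach) condition; its first-order frame correspondent is ∀x ∃w (xRw ∧ xR²w).
F1: condition met.
F2: fails — at c but no w with cRw and cR²w.
F3: condition met.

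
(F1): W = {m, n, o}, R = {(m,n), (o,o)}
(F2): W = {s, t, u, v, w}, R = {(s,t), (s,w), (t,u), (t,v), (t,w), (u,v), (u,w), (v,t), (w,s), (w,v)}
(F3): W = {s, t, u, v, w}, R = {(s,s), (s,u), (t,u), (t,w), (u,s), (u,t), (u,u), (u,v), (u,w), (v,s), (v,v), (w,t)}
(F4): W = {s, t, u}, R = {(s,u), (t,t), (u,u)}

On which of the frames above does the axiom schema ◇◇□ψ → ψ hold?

(F1)

The schema corresponds to a generalized confluence (Geach) condition: ∀x ∀y (xR²y → ∃w (yRw ∧ x = w)).
(F1): ✓.
(F2): fails — sR²s but no w* with sRw* and s=w*.
(F3): fails — sR²t but no w* with tRw* and s=w*.
(F4): fails — sR²u but no w with uRw and s=w.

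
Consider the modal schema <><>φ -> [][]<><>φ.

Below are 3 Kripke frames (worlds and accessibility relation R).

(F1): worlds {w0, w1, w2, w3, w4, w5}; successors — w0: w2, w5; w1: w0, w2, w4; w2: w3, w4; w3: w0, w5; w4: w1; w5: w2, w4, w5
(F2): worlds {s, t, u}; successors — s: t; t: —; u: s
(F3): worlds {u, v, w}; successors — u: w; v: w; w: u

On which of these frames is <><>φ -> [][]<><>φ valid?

This is the axiom for a generalized confluence (Geach) condition; its first-order frame correspondent is forall x forall y forall z ((x R^2 y & x R^2 z) -> exists w (y = w & z R^2 w)).
(F1): fails — w0R²w2, w0R²w2 but no w with w2=w and w2R²w.
(F2): fails — uR²t, uR²t but no w with t=w and tR²w.
(F3): holds.
Valid on: (F3).

(F3)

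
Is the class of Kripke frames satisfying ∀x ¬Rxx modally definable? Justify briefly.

No

Modal frame validity is preserved under surjective bounded morphisms.
The 5-cycle (worlds 0,1,2,3,4 with 0→1→2→3→4→0) is irreflexive, and the map sending every world to a single reflexive point • is a surjective bounded morphism (forth: every edge maps to (•,•); back: every world has a successor). So any modal formula valid on the 5-cycle is also valid on the reflexive point, which is not irreflexive.
Hence irreflexivity is not modally definable.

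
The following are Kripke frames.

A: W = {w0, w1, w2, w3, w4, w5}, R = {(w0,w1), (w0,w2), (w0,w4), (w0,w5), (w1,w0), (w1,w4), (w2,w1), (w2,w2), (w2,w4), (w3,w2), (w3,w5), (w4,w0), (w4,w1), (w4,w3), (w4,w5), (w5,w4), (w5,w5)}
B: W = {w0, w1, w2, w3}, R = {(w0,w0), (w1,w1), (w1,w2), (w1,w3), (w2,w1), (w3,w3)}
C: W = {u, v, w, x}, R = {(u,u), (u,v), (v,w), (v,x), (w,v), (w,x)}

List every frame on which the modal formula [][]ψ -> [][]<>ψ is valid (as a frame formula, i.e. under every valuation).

A, B

This is the axiom for a generalized confluence (Geach) condition; its first-order frame correspondent is forall x forall z (x R^2 z -> exists w (x R^2 w & zRw)).
A: satisfies the condition.
B: satisfies the condition.
C: fails — uR²x but no t with uR²t and xRt.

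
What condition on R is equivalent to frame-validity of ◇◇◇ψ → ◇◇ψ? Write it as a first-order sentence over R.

∀x ∀y (xR³y → ∃w (y = w ∧ xR²w))

This is a Sahlqvist (Geach-type) schema ◇^3□^0ψ → □^0◇^2ψ.
Minimal-valuation argument: fix x; take any y with xR^3y and any z with xR^0z. Set V(ψ) to the set of worlds R-reachable from y in exactly 0 steps. Then □^0ψ holds at y, so the antecedent holds at x; validity forces ◇^2ψ at z, giving a w with zR^2w and yR^0w.
First-order correspondent: ∀x ∀y (xR³y → ∃w (y = w ∧ xR²w)).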